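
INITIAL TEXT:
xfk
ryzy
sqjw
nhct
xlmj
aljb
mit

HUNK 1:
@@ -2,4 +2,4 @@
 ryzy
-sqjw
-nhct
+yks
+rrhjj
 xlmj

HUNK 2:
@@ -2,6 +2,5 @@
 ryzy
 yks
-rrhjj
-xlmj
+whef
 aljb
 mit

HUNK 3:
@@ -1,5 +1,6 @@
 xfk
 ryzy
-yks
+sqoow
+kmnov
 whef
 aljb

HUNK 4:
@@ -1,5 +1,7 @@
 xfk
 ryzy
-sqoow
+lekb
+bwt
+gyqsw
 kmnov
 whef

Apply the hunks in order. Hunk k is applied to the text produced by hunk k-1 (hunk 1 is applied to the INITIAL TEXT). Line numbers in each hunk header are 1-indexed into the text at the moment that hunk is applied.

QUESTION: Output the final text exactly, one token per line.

Answer: xfk
ryzy
lekb
bwt
gyqsw
kmnov
whef
aljb
mit

Derivation:
Hunk 1: at line 2 remove [sqjw,nhct] add [yks,rrhjj] -> 7 lines: xfk ryzy yks rrhjj xlmj aljb mit
Hunk 2: at line 2 remove [rrhjj,xlmj] add [whef] -> 6 lines: xfk ryzy yks whef aljb mit
Hunk 3: at line 1 remove [yks] add [sqoow,kmnov] -> 7 lines: xfk ryzy sqoow kmnov whef aljb mit
Hunk 4: at line 1 remove [sqoow] add [lekb,bwt,gyqsw] -> 9 lines: xfk ryzy lekb bwt gyqsw kmnov whef aljb mit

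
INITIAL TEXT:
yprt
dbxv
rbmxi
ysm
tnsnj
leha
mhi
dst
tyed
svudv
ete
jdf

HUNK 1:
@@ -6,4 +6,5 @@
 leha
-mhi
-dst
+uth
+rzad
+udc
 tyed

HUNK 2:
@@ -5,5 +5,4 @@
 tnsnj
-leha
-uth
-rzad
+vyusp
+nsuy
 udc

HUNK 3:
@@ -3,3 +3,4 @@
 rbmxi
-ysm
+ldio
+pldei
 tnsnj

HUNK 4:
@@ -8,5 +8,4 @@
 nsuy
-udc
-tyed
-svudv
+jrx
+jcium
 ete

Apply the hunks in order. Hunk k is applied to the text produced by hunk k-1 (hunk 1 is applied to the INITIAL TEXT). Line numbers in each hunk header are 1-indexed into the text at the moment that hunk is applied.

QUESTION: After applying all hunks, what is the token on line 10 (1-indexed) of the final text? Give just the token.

Hunk 1: at line 6 remove [mhi,dst] add [uth,rzad,udc] -> 13 lines: yprt dbxv rbmxi ysm tnsnj leha uth rzad udc tyed svudv ete jdf
Hunk 2: at line 5 remove [leha,uth,rzad] add [vyusp,nsuy] -> 12 lines: yprt dbxv rbmxi ysm tnsnj vyusp nsuy udc tyed svudv ete jdf
Hunk 3: at line 3 remove [ysm] add [ldio,pldei] -> 13 lines: yprt dbxv rbmxi ldio pldei tnsnj vyusp nsuy udc tyed svudv ete jdf
Hunk 4: at line 8 remove [udc,tyed,svudv] add [jrx,jcium] -> 12 lines: yprt dbxv rbmxi ldio pldei tnsnj vyusp nsuy jrx jcium ete jdf
Final line 10: jcium

Answer: jcium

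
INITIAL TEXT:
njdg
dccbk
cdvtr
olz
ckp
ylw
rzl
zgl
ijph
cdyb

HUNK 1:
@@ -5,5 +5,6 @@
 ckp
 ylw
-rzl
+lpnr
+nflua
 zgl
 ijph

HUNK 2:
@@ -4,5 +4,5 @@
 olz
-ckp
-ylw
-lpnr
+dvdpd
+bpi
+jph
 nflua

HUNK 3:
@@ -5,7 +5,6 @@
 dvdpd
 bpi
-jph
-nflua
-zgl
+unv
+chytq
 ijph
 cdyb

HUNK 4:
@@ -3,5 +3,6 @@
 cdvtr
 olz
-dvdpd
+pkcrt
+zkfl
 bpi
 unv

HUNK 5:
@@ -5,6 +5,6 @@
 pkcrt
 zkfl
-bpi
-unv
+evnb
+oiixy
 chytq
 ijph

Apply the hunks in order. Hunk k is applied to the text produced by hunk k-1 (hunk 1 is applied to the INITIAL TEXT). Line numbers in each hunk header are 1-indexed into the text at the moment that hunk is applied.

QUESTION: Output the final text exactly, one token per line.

Hunk 1: at line 5 remove [rzl] add [lpnr,nflua] -> 11 lines: njdg dccbk cdvtr olz ckp ylw lpnr nflua zgl ijph cdyb
Hunk 2: at line 4 remove [ckp,ylw,lpnr] add [dvdpd,bpi,jph] -> 11 lines: njdg dccbk cdvtr olz dvdpd bpi jph nflua zgl ijph cdyb
Hunk 3: at line 5 remove [jph,nflua,zgl] add [unv,chytq] -> 10 lines: njdg dccbk cdvtr olz dvdpd bpi unv chytq ijph cdyb
Hunk 4: at line 3 remove [dvdpd] add [pkcrt,zkfl] -> 11 lines: njdg dccbk cdvtr olz pkcrt zkfl bpi unv chytq ijph cdyb
Hunk 5: at line 5 remove [bpi,unv] add [evnb,oiixy] -> 11 lines: njdg dccbk cdvtr olz pkcrt zkfl evnb oiixy chytq ijph cdyb

Answer: njdg
dccbk
cdvtr
olz
pkcrt
zkfl
evnb
oiixy
chytq
ijph
cdyb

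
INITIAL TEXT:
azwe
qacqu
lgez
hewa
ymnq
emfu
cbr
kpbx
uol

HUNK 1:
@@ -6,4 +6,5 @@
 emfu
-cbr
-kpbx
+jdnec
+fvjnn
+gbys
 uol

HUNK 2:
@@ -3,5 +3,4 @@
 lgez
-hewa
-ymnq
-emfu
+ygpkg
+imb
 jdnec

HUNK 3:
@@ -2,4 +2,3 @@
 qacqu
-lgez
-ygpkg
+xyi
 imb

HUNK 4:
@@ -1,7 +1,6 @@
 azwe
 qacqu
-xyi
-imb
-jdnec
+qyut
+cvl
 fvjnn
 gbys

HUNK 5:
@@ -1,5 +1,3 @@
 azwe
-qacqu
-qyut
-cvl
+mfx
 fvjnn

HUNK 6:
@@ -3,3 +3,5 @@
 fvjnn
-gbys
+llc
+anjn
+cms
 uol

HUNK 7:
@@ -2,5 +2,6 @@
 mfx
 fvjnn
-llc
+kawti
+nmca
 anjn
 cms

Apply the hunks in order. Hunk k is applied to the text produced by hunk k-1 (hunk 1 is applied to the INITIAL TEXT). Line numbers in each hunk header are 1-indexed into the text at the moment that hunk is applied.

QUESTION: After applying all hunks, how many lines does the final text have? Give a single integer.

Hunk 1: at line 6 remove [cbr,kpbx] add [jdnec,fvjnn,gbys] -> 10 lines: azwe qacqu lgez hewa ymnq emfu jdnec fvjnn gbys uol
Hunk 2: at line 3 remove [hewa,ymnq,emfu] add [ygpkg,imb] -> 9 lines: azwe qacqu lgez ygpkg imb jdnec fvjnn gbys uol
Hunk 3: at line 2 remove [lgez,ygpkg] add [xyi] -> 8 lines: azwe qacqu xyi imb jdnec fvjnn gbys uol
Hunk 4: at line 1 remove [xyi,imb,jdnec] add [qyut,cvl] -> 7 lines: azwe qacqu qyut cvl fvjnn gbys uol
Hunk 5: at line 1 remove [qacqu,qyut,cvl] add [mfx] -> 5 lines: azwe mfx fvjnn gbys uol
Hunk 6: at line 3 remove [gbys] add [llc,anjn,cms] -> 7 lines: azwe mfx fvjnn llc anjn cms uol
Hunk 7: at line 2 remove [llc] add [kawti,nmca] -> 8 lines: azwe mfx fvjnn kawti nmca anjn cms uol
Final line count: 8

Answer: 8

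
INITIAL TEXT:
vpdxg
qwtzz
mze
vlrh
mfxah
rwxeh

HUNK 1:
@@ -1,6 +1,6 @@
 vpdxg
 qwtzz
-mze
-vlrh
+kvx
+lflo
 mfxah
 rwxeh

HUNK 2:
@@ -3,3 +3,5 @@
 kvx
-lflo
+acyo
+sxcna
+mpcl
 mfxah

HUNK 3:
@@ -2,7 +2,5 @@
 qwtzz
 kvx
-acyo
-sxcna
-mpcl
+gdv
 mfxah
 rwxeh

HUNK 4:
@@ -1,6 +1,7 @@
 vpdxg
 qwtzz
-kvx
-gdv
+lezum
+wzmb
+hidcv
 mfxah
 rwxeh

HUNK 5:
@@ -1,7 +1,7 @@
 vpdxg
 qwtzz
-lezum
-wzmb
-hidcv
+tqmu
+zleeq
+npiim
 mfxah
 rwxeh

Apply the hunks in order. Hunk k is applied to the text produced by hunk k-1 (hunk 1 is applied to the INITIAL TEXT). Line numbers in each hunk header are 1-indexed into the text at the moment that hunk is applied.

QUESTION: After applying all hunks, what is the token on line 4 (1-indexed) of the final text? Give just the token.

Hunk 1: at line 1 remove [mze,vlrh] add [kvx,lflo] -> 6 lines: vpdxg qwtzz kvx lflo mfxah rwxeh
Hunk 2: at line 3 remove [lflo] add [acyo,sxcna,mpcl] -> 8 lines: vpdxg qwtzz kvx acyo sxcna mpcl mfxah rwxeh
Hunk 3: at line 2 remove [acyo,sxcna,mpcl] add [gdv] -> 6 lines: vpdxg qwtzz kvx gdv mfxah rwxeh
Hunk 4: at line 1 remove [kvx,gdv] add [lezum,wzmb,hidcv] -> 7 lines: vpdxg qwtzz lezum wzmb hidcv mfxah rwxeh
Hunk 5: at line 1 remove [lezum,wzmb,hidcv] add [tqmu,zleeq,npiim] -> 7 lines: vpdxg qwtzz tqmu zleeq npiim mfxah rwxeh
Final line 4: zleeq

Answer: zleeq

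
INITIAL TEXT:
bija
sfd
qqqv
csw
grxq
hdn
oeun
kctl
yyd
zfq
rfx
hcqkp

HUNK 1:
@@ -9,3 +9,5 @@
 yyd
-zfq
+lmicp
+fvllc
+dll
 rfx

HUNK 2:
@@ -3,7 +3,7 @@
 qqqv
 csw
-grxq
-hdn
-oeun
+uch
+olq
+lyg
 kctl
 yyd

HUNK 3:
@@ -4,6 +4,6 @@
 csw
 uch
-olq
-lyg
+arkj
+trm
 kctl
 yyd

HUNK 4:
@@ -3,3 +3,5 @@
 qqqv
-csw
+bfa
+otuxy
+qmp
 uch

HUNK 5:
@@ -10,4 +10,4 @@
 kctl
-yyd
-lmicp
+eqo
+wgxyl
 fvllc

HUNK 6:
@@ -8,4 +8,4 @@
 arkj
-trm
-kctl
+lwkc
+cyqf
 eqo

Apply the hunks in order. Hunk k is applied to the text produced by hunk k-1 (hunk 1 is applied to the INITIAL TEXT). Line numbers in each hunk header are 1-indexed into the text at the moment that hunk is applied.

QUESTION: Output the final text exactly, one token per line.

Answer: bija
sfd
qqqv
bfa
otuxy
qmp
uch
arkj
lwkc
cyqf
eqo
wgxyl
fvllc
dll
rfx
hcqkp

Derivation:
Hunk 1: at line 9 remove [zfq] add [lmicp,fvllc,dll] -> 14 lines: bija sfd qqqv csw grxq hdn oeun kctl yyd lmicp fvllc dll rfx hcqkp
Hunk 2: at line 3 remove [grxq,hdn,oeun] add [uch,olq,lyg] -> 14 lines: bija sfd qqqv csw uch olq lyg kctl yyd lmicp fvllc dll rfx hcqkp
Hunk 3: at line 4 remove [olq,lyg] add [arkj,trm] -> 14 lines: bija sfd qqqv csw uch arkj trm kctl yyd lmicp fvllc dll rfx hcqkp
Hunk 4: at line 3 remove [csw] add [bfa,otuxy,qmp] -> 16 lines: bija sfd qqqv bfa otuxy qmp uch arkj trm kctl yyd lmicp fvllc dll rfx hcqkp
Hunk 5: at line 10 remove [yyd,lmicp] add [eqo,wgxyl] -> 16 lines: bija sfd qqqv bfa otuxy qmp uch arkj trm kctl eqo wgxyl fvllc dll rfx hcqkp
Hunk 6: at line 8 remove [trm,kctl] add [lwkc,cyqf] -> 16 lines: bija sfd qqqv bfa otuxy qmp uch arkj lwkc cyqf eqo wgxyl fvllc dll rfx hcqkp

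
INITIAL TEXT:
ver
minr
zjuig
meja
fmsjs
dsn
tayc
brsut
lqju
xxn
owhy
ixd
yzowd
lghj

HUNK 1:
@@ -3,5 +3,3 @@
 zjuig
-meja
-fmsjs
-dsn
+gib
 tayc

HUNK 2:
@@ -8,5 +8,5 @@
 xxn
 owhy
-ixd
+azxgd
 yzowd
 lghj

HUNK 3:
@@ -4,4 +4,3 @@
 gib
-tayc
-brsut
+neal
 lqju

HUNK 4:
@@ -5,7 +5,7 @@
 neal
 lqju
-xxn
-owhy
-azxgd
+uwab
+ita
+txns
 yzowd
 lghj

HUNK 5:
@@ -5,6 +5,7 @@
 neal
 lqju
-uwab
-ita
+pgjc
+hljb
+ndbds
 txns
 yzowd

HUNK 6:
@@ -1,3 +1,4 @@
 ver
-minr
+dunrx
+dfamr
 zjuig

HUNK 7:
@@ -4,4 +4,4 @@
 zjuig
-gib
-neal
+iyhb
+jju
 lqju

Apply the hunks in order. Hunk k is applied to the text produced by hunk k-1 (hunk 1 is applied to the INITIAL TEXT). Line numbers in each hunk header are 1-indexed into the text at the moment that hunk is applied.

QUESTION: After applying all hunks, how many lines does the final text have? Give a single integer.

Hunk 1: at line 3 remove [meja,fmsjs,dsn] add [gib] -> 12 lines: ver minr zjuig gib tayc brsut lqju xxn owhy ixd yzowd lghj
Hunk 2: at line 8 remove [ixd] add [azxgd] -> 12 lines: ver minr zjuig gib tayc brsut lqju xxn owhy azxgd yzowd lghj
Hunk 3: at line 4 remove [tayc,brsut] add [neal] -> 11 lines: ver minr zjuig gib neal lqju xxn owhy azxgd yzowd lghj
Hunk 4: at line 5 remove [xxn,owhy,azxgd] add [uwab,ita,txns] -> 11 lines: ver minr zjuig gib neal lqju uwab ita txns yzowd lghj
Hunk 5: at line 5 remove [uwab,ita] add [pgjc,hljb,ndbds] -> 12 lines: ver minr zjuig gib neal lqju pgjc hljb ndbds txns yzowd lghj
Hunk 6: at line 1 remove [minr] add [dunrx,dfamr] -> 13 lines: ver dunrx dfamr zjuig gib neal lqju pgjc hljb ndbds txns yzowd lghj
Hunk 7: at line 4 remove [gib,neal] add [iyhb,jju] -> 13 lines: ver dunrx dfamr zjuig iyhb jju lqju pgjc hljb ndbds txns yzowd lghj
Final line count: 13

Answer: 13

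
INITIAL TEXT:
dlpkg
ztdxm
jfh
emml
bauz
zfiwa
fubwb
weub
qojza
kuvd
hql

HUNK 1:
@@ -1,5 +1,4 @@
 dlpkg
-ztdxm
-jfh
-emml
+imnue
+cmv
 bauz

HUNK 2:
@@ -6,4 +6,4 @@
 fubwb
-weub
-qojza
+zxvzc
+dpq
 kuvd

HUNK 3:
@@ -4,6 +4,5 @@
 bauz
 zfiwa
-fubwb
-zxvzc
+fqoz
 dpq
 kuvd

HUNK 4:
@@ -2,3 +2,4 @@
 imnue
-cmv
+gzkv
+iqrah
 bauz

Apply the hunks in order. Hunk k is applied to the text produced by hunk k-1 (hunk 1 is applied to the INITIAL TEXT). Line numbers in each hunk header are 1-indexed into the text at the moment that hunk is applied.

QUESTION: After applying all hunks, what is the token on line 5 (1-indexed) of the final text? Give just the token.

Answer: bauz

Derivation:
Hunk 1: at line 1 remove [ztdxm,jfh,emml] add [imnue,cmv] -> 10 lines: dlpkg imnue cmv bauz zfiwa fubwb weub qojza kuvd hql
Hunk 2: at line 6 remove [weub,qojza] add [zxvzc,dpq] -> 10 lines: dlpkg imnue cmv bauz zfiwa fubwb zxvzc dpq kuvd hql
Hunk 3: at line 4 remove [fubwb,zxvzc] add [fqoz] -> 9 lines: dlpkg imnue cmv bauz zfiwa fqoz dpq kuvd hql
Hunk 4: at line 2 remove [cmv] add [gzkv,iqrah] -> 10 lines: dlpkg imnue gzkv iqrah bauz zfiwa fqoz dpq kuvd hql
Final line 5: bauz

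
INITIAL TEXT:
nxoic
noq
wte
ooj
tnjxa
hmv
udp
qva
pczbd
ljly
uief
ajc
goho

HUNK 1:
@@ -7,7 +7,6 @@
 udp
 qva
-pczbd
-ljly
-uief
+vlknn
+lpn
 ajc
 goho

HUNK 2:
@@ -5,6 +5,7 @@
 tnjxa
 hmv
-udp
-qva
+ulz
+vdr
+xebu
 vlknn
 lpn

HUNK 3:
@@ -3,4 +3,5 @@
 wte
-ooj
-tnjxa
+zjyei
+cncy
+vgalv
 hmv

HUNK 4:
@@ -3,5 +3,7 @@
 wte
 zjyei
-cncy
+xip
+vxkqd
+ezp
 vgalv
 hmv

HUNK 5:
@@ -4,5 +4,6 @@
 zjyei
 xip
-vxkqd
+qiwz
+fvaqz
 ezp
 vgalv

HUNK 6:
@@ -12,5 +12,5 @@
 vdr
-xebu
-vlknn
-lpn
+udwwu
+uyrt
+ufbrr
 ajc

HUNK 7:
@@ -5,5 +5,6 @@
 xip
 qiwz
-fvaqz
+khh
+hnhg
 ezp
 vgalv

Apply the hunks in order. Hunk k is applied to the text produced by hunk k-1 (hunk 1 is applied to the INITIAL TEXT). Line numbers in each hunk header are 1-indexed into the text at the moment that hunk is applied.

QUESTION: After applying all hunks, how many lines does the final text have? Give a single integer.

Answer: 18

Derivation:
Hunk 1: at line 7 remove [pczbd,ljly,uief] add [vlknn,lpn] -> 12 lines: nxoic noq wte ooj tnjxa hmv udp qva vlknn lpn ajc goho
Hunk 2: at line 5 remove [udp,qva] add [ulz,vdr,xebu] -> 13 lines: nxoic noq wte ooj tnjxa hmv ulz vdr xebu vlknn lpn ajc goho
Hunk 3: at line 3 remove [ooj,tnjxa] add [zjyei,cncy,vgalv] -> 14 lines: nxoic noq wte zjyei cncy vgalv hmv ulz vdr xebu vlknn lpn ajc goho
Hunk 4: at line 3 remove [cncy] add [xip,vxkqd,ezp] -> 16 lines: nxoic noq wte zjyei xip vxkqd ezp vgalv hmv ulz vdr xebu vlknn lpn ajc goho
Hunk 5: at line 4 remove [vxkqd] add [qiwz,fvaqz] -> 17 lines: nxoic noq wte zjyei xip qiwz fvaqz ezp vgalv hmv ulz vdr xebu vlknn lpn ajc goho
Hunk 6: at line 12 remove [xebu,vlknn,lpn] add [udwwu,uyrt,ufbrr] -> 17 lines: nxoic noq wte zjyei xip qiwz fvaqz ezp vgalv hmv ulz vdr udwwu uyrt ufbrr ajc goho
Hunk 7: at line 5 remove [fvaqz] add [khh,hnhg] -> 18 lines: nxoic noq wte zjyei xip qiwz khh hnhg ezp vgalv hmv ulz vdr udwwu uyrt ufbrr ajc goho
Final line count: 18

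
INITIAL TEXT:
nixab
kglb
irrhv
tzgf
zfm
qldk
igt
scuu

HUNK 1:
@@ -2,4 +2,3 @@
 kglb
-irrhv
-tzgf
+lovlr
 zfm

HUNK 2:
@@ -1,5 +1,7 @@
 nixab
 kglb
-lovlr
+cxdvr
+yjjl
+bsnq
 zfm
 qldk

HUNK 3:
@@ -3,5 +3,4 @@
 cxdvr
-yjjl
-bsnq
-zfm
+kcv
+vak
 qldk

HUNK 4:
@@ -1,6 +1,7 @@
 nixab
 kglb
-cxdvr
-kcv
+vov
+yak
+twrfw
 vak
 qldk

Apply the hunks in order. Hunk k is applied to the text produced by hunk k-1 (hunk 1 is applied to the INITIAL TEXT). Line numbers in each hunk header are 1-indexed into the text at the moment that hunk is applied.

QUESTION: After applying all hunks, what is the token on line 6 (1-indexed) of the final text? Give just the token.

Hunk 1: at line 2 remove [irrhv,tzgf] add [lovlr] -> 7 lines: nixab kglb lovlr zfm qldk igt scuu
Hunk 2: at line 1 remove [lovlr] add [cxdvr,yjjl,bsnq] -> 9 lines: nixab kglb cxdvr yjjl bsnq zfm qldk igt scuu
Hunk 3: at line 3 remove [yjjl,bsnq,zfm] add [kcv,vak] -> 8 lines: nixab kglb cxdvr kcv vak qldk igt scuu
Hunk 4: at line 1 remove [cxdvr,kcv] add [vov,yak,twrfw] -> 9 lines: nixab kglb vov yak twrfw vak qldk igt scuu
Final line 6: vak

Answer: vak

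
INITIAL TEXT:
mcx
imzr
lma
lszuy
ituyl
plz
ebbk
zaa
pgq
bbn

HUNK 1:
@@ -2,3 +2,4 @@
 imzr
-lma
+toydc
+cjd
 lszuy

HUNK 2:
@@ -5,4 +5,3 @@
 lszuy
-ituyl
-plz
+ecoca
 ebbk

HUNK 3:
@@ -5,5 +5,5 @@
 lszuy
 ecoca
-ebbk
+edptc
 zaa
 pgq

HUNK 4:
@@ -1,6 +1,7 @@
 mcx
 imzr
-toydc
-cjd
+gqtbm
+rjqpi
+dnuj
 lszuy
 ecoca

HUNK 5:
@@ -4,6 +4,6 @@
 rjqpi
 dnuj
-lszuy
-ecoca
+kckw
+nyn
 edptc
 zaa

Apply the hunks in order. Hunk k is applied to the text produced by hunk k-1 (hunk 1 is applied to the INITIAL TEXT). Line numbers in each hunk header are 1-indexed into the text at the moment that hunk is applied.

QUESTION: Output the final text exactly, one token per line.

Hunk 1: at line 2 remove [lma] add [toydc,cjd] -> 11 lines: mcx imzr toydc cjd lszuy ituyl plz ebbk zaa pgq bbn
Hunk 2: at line 5 remove [ituyl,plz] add [ecoca] -> 10 lines: mcx imzr toydc cjd lszuy ecoca ebbk zaa pgq bbn
Hunk 3: at line 5 remove [ebbk] add [edptc] -> 10 lines: mcx imzr toydc cjd lszuy ecoca edptc zaa pgq bbn
Hunk 4: at line 1 remove [toydc,cjd] add [gqtbm,rjqpi,dnuj] -> 11 lines: mcx imzr gqtbm rjqpi dnuj lszuy ecoca edptc zaa pgq bbn
Hunk 5: at line 4 remove [lszuy,ecoca] add [kckw,nyn] -> 11 lines: mcx imzr gqtbm rjqpi dnuj kckw nyn edptc zaa pgq bbn

Answer: mcx
imzr
gqtbm
rjqpi
dnuj
kckw
nyn
edptc
zaa
pgq
bbn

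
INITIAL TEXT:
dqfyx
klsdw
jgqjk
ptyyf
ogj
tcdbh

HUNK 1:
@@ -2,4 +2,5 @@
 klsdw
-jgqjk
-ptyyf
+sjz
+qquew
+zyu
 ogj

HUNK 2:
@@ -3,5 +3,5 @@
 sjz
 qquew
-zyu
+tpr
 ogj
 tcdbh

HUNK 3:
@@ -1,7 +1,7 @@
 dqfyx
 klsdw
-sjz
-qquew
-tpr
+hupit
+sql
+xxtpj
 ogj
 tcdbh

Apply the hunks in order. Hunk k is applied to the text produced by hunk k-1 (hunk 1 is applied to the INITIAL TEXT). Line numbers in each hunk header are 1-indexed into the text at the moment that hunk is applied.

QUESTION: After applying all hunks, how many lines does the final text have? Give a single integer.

Hunk 1: at line 2 remove [jgqjk,ptyyf] add [sjz,qquew,zyu] -> 7 lines: dqfyx klsdw sjz qquew zyu ogj tcdbh
Hunk 2: at line 3 remove [zyu] add [tpr] -> 7 lines: dqfyx klsdw sjz qquew tpr ogj tcdbh
Hunk 3: at line 1 remove [sjz,qquew,tpr] add [hupit,sql,xxtpj] -> 7 lines: dqfyx klsdw hupit sql xxtpj ogj tcdbh
Final line count: 7

Answer: 7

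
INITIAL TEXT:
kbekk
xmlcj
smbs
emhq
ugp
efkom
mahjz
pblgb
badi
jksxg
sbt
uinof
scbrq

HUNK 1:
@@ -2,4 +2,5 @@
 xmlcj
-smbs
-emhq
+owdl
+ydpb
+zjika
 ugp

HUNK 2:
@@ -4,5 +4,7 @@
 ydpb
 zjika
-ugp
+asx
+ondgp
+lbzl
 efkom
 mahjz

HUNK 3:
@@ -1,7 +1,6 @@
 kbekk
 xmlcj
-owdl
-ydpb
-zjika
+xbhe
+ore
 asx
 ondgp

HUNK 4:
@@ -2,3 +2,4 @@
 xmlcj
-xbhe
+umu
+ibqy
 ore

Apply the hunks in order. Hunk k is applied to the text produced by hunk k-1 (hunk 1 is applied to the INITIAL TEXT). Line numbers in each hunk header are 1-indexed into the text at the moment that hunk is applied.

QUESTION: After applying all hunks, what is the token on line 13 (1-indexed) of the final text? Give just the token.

Answer: jksxg

Derivation:
Hunk 1: at line 2 remove [smbs,emhq] add [owdl,ydpb,zjika] -> 14 lines: kbekk xmlcj owdl ydpb zjika ugp efkom mahjz pblgb badi jksxg sbt uinof scbrq
Hunk 2: at line 4 remove [ugp] add [asx,ondgp,lbzl] -> 16 lines: kbekk xmlcj owdl ydpb zjika asx ondgp lbzl efkom mahjz pblgb badi jksxg sbt uinof scbrq
Hunk 3: at line 1 remove [owdl,ydpb,zjika] add [xbhe,ore] -> 15 lines: kbekk xmlcj xbhe ore asx ondgp lbzl efkom mahjz pblgb badi jksxg sbt uinof scbrq
Hunk 4: at line 2 remove [xbhe] add [umu,ibqy] -> 16 lines: kbekk xmlcj umu ibqy ore asx ondgp lbzl efkom mahjz pblgb badi jksxg sbt uinof scbrq
Final line 13: jksxg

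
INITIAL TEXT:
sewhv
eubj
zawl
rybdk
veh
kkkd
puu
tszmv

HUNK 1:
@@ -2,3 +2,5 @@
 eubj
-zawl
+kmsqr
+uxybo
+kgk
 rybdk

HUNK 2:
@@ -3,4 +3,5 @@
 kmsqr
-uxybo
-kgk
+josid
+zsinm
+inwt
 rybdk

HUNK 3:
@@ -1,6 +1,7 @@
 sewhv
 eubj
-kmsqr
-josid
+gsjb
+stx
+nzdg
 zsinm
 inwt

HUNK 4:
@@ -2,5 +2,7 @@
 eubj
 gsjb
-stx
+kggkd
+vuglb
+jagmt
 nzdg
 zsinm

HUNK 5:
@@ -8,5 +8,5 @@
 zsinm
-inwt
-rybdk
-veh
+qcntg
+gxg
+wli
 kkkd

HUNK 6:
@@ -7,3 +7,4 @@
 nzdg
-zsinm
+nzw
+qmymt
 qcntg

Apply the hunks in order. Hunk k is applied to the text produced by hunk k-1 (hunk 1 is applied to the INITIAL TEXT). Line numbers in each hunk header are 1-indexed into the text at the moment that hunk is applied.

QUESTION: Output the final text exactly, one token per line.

Answer: sewhv
eubj
gsjb
kggkd
vuglb
jagmt
nzdg
nzw
qmymt
qcntg
gxg
wli
kkkd
puu
tszmv

Derivation:
Hunk 1: at line 2 remove [zawl] add [kmsqr,uxybo,kgk] -> 10 lines: sewhv eubj kmsqr uxybo kgk rybdk veh kkkd puu tszmv
Hunk 2: at line 3 remove [uxybo,kgk] add [josid,zsinm,inwt] -> 11 lines: sewhv eubj kmsqr josid zsinm inwt rybdk veh kkkd puu tszmv
Hunk 3: at line 1 remove [kmsqr,josid] add [gsjb,stx,nzdg] -> 12 lines: sewhv eubj gsjb stx nzdg zsinm inwt rybdk veh kkkd puu tszmv
Hunk 4: at line 2 remove [stx] add [kggkd,vuglb,jagmt] -> 14 lines: sewhv eubj gsjb kggkd vuglb jagmt nzdg zsinm inwt rybdk veh kkkd puu tszmv
Hunk 5: at line 8 remove [inwt,rybdk,veh] add [qcntg,gxg,wli] -> 14 lines: sewhv eubj gsjb kggkd vuglb jagmt nzdg zsinm qcntg gxg wli kkkd puu tszmv
Hunk 6: at line 7 remove [zsinm] add [nzw,qmymt] -> 15 lines: sewhv eubj gsjb kggkd vuglb jagmt nzdg nzw qmymt qcntg gxg wli kkkd puu tszmv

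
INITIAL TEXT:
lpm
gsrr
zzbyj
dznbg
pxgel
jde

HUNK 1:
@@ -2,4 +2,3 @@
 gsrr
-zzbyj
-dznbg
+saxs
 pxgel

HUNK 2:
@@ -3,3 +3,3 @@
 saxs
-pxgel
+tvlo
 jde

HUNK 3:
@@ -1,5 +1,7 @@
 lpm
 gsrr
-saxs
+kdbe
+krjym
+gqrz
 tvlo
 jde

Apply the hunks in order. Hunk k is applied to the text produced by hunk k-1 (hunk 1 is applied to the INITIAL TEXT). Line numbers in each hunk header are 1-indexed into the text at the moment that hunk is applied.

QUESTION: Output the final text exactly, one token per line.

Answer: lpm
gsrr
kdbe
krjym
gqrz
tvlo
jde

Derivation:
Hunk 1: at line 2 remove [zzbyj,dznbg] add [saxs] -> 5 lines: lpm gsrr saxs pxgel jde
Hunk 2: at line 3 remove [pxgel] add [tvlo] -> 5 lines: lpm gsrr saxs tvlo jde
Hunk 3: at line 1 remove [saxs] add [kdbe,krjym,gqrz] -> 7 lines: lpm gsrr kdbe krjym gqrz tvlo jde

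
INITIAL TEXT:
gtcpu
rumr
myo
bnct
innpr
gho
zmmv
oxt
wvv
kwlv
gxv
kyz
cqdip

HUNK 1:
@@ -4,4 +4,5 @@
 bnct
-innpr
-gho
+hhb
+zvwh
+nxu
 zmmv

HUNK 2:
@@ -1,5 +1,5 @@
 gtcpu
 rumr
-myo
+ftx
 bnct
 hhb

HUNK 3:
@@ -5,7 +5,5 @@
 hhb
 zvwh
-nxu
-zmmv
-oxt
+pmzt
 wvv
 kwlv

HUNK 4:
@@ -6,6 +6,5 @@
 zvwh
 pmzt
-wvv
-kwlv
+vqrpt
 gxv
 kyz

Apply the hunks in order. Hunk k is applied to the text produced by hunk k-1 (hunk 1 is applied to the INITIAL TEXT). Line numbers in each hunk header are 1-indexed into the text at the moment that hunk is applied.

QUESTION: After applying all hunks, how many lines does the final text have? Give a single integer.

Hunk 1: at line 4 remove [innpr,gho] add [hhb,zvwh,nxu] -> 14 lines: gtcpu rumr myo bnct hhb zvwh nxu zmmv oxt wvv kwlv gxv kyz cqdip
Hunk 2: at line 1 remove [myo] add [ftx] -> 14 lines: gtcpu rumr ftx bnct hhb zvwh nxu zmmv oxt wvv kwlv gxv kyz cqdip
Hunk 3: at line 5 remove [nxu,zmmv,oxt] add [pmzt] -> 12 lines: gtcpu rumr ftx bnct hhb zvwh pmzt wvv kwlv gxv kyz cqdip
Hunk 4: at line 6 remove [wvv,kwlv] add [vqrpt] -> 11 lines: gtcpu rumr ftx bnct hhb zvwh pmzt vqrpt gxv kyz cqdip
Final line count: 11

Answer: 11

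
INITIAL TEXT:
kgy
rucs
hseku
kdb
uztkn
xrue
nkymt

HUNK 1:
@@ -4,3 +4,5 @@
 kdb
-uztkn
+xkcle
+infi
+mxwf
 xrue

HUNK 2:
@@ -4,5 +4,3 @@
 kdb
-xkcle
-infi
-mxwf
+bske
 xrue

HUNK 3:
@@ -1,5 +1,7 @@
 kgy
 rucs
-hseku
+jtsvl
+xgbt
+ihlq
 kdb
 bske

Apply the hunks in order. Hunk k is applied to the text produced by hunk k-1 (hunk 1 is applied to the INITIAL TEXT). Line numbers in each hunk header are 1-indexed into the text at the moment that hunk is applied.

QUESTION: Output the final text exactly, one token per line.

Hunk 1: at line 4 remove [uztkn] add [xkcle,infi,mxwf] -> 9 lines: kgy rucs hseku kdb xkcle infi mxwf xrue nkymt
Hunk 2: at line 4 remove [xkcle,infi,mxwf] add [bske] -> 7 lines: kgy rucs hseku kdb bske xrue nkymt
Hunk 3: at line 1 remove [hseku] add [jtsvl,xgbt,ihlq] -> 9 lines: kgy rucs jtsvl xgbt ihlq kdb bske xrue nkymt

Answer: kgy
rucs
jtsvl
xgbt
ihlq
kdb
bske
xrue
nkymt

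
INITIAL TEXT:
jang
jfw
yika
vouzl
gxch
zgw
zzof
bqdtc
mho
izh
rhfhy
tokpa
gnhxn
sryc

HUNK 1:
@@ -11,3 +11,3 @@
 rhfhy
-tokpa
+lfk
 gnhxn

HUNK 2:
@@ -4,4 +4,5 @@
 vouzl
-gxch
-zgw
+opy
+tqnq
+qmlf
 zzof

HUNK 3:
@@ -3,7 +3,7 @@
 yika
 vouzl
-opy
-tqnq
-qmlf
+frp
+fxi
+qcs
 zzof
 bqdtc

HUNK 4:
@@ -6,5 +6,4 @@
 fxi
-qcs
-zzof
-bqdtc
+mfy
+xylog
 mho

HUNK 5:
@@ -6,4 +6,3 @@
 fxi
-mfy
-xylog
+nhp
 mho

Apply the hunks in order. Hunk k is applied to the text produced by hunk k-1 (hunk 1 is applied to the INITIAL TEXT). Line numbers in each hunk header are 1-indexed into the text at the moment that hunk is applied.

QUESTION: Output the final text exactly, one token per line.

Hunk 1: at line 11 remove [tokpa] add [lfk] -> 14 lines: jang jfw yika vouzl gxch zgw zzof bqdtc mho izh rhfhy lfk gnhxn sryc
Hunk 2: at line 4 remove [gxch,zgw] add [opy,tqnq,qmlf] -> 15 lines: jang jfw yika vouzl opy tqnq qmlf zzof bqdtc mho izh rhfhy lfk gnhxn sryc
Hunk 3: at line 3 remove [opy,tqnq,qmlf] add [frp,fxi,qcs] -> 15 lines: jang jfw yika vouzl frp fxi qcs zzof bqdtc mho izh rhfhy lfk gnhxn sryc
Hunk 4: at line 6 remove [qcs,zzof,bqdtc] add [mfy,xylog] -> 14 lines: jang jfw yika vouzl frp fxi mfy xylog mho izh rhfhy lfk gnhxn sryc
Hunk 5: at line 6 remove [mfy,xylog] add [nhp] -> 13 lines: jang jfw yika vouzl frp fxi nhp mho izh rhfhy lfk gnhxn sryc

Answer: jang
jfw
yika
vouzl
frp
fxi
nhp
mho
izh
rhfhy
lfk
gnhxn
sryc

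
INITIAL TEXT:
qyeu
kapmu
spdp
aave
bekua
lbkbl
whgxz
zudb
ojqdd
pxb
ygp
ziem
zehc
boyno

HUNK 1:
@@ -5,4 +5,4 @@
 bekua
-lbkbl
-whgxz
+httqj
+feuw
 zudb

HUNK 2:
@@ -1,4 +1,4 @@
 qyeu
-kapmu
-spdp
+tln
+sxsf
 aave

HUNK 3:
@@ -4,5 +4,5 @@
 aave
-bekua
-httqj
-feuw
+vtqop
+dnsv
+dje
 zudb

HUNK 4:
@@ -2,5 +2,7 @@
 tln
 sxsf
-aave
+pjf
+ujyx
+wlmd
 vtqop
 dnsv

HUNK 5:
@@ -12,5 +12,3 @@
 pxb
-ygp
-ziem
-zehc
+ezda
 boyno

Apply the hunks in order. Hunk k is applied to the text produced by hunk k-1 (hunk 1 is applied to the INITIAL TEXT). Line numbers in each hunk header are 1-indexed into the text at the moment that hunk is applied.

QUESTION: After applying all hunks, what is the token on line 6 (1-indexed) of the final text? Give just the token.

Hunk 1: at line 5 remove [lbkbl,whgxz] add [httqj,feuw] -> 14 lines: qyeu kapmu spdp aave bekua httqj feuw zudb ojqdd pxb ygp ziem zehc boyno
Hunk 2: at line 1 remove [kapmu,spdp] add [tln,sxsf] -> 14 lines: qyeu tln sxsf aave bekua httqj feuw zudb ojqdd pxb ygp ziem zehc boyno
Hunk 3: at line 4 remove [bekua,httqj,feuw] add [vtqop,dnsv,dje] -> 14 lines: qyeu tln sxsf aave vtqop dnsv dje zudb ojqdd pxb ygp ziem zehc boyno
Hunk 4: at line 2 remove [aave] add [pjf,ujyx,wlmd] -> 16 lines: qyeu tln sxsf pjf ujyx wlmd vtqop dnsv dje zudb ojqdd pxb ygp ziem zehc boyno
Hunk 5: at line 12 remove [ygp,ziem,zehc] add [ezda] -> 14 lines: qyeu tln sxsf pjf ujyx wlmd vtqop dnsv dje zudb ojqdd pxb ezda boyno
Final line 6: wlmd

Answer: wlmd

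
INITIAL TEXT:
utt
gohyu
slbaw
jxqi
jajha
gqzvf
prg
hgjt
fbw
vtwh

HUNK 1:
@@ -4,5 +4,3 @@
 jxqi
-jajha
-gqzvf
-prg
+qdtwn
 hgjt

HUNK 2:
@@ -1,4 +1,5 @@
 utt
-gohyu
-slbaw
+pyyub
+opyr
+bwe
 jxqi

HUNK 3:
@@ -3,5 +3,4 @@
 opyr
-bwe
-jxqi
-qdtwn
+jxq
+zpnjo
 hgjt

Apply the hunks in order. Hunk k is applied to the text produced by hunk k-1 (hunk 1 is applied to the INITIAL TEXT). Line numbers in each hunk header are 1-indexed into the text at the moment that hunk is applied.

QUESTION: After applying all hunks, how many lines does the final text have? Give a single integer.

Answer: 8

Derivation:
Hunk 1: at line 4 remove [jajha,gqzvf,prg] add [qdtwn] -> 8 lines: utt gohyu slbaw jxqi qdtwn hgjt fbw vtwh
Hunk 2: at line 1 remove [gohyu,slbaw] add [pyyub,opyr,bwe] -> 9 lines: utt pyyub opyr bwe jxqi qdtwn hgjt fbw vtwh
Hunk 3: at line 3 remove [bwe,jxqi,qdtwn] add [jxq,zpnjo] -> 8 lines: utt pyyub opyr jxq zpnjo hgjt fbw vtwh
Final line count: 8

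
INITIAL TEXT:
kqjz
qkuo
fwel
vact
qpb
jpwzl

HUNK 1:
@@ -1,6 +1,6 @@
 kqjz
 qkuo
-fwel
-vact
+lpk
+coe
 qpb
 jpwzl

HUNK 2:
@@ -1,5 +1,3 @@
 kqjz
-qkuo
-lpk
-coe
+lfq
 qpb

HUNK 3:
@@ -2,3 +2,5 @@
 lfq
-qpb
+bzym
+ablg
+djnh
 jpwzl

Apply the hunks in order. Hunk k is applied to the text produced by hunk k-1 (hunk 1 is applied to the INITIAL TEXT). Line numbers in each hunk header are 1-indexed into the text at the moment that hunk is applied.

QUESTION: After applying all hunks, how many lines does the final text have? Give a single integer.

Answer: 6

Derivation:
Hunk 1: at line 1 remove [fwel,vact] add [lpk,coe] -> 6 lines: kqjz qkuo lpk coe qpb jpwzl
Hunk 2: at line 1 remove [qkuo,lpk,coe] add [lfq] -> 4 lines: kqjz lfq qpb jpwzl
Hunk 3: at line 2 remove [qpb] add [bzym,ablg,djnh] -> 6 lines: kqjz lfq bzym ablg djnh jpwzl
Final line count: 6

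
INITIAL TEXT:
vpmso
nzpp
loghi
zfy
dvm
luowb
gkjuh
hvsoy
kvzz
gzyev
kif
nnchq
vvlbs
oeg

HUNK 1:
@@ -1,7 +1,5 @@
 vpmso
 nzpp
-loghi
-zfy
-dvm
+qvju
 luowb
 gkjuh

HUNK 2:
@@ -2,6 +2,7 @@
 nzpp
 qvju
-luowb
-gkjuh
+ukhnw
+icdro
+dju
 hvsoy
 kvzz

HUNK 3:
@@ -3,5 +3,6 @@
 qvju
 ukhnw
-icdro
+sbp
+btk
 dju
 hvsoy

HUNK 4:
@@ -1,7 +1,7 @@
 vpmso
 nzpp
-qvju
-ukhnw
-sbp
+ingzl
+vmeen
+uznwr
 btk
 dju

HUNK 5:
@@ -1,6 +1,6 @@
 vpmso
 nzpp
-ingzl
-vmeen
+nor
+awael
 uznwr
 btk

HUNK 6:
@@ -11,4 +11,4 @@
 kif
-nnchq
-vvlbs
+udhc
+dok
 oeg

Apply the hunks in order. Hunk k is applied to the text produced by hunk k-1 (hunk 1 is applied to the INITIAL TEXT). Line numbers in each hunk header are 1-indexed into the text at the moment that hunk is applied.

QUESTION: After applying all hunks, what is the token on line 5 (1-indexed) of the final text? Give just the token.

Hunk 1: at line 1 remove [loghi,zfy,dvm] add [qvju] -> 12 lines: vpmso nzpp qvju luowb gkjuh hvsoy kvzz gzyev kif nnchq vvlbs oeg
Hunk 2: at line 2 remove [luowb,gkjuh] add [ukhnw,icdro,dju] -> 13 lines: vpmso nzpp qvju ukhnw icdro dju hvsoy kvzz gzyev kif nnchq vvlbs oeg
Hunk 3: at line 3 remove [icdro] add [sbp,btk] -> 14 lines: vpmso nzpp qvju ukhnw sbp btk dju hvsoy kvzz gzyev kif nnchq vvlbs oeg
Hunk 4: at line 1 remove [qvju,ukhnw,sbp] add [ingzl,vmeen,uznwr] -> 14 lines: vpmso nzpp ingzl vmeen uznwr btk dju hvsoy kvzz gzyev kif nnchq vvlbs oeg
Hunk 5: at line 1 remove [ingzl,vmeen] add [nor,awael] -> 14 lines: vpmso nzpp nor awael uznwr btk dju hvsoy kvzz gzyev kif nnchq vvlbs oeg
Hunk 6: at line 11 remove [nnchq,vvlbs] add [udhc,dok] -> 14 lines: vpmso nzpp nor awael uznwr btk dju hvsoy kvzz gzyev kif udhc dok oeg
Final line 5: uznwr

Answer: uznwr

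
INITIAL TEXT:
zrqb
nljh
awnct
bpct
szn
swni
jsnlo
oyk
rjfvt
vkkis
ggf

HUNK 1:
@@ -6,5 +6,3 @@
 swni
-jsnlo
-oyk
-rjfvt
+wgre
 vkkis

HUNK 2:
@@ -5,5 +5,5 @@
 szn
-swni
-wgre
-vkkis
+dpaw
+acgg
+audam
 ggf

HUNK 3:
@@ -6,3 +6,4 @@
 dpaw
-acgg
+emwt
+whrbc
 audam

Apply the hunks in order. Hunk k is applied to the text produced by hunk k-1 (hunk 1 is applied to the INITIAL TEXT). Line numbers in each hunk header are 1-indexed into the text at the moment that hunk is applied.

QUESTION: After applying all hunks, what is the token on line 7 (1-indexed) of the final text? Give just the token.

Hunk 1: at line 6 remove [jsnlo,oyk,rjfvt] add [wgre] -> 9 lines: zrqb nljh awnct bpct szn swni wgre vkkis ggf
Hunk 2: at line 5 remove [swni,wgre,vkkis] add [dpaw,acgg,audam] -> 9 lines: zrqb nljh awnct bpct szn dpaw acgg audam ggf
Hunk 3: at line 6 remove [acgg] add [emwt,whrbc] -> 10 lines: zrqb nljh awnct bpct szn dpaw emwt whrbc audam ggf
Final line 7: emwt

Answer: emwt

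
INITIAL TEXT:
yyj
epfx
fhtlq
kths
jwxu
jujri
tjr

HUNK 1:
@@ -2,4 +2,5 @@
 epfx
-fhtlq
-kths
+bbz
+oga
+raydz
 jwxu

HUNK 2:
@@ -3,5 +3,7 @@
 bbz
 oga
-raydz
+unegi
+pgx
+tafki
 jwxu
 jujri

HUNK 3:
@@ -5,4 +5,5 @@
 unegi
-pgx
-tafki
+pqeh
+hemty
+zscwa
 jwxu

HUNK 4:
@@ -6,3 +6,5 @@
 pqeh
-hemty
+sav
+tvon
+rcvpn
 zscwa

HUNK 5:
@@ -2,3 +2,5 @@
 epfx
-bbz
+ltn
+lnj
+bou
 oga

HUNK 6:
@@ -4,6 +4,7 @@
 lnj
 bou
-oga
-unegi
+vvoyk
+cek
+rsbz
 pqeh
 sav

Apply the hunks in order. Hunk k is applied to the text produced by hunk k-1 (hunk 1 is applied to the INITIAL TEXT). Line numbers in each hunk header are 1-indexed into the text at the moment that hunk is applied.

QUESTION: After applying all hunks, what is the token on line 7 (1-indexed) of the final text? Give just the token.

Answer: cek

Derivation:
Hunk 1: at line 2 remove [fhtlq,kths] add [bbz,oga,raydz] -> 8 lines: yyj epfx bbz oga raydz jwxu jujri tjr
Hunk 2: at line 3 remove [raydz] add [unegi,pgx,tafki] -> 10 lines: yyj epfx bbz oga unegi pgx tafki jwxu jujri tjr
Hunk 3: at line 5 remove [pgx,tafki] add [pqeh,hemty,zscwa] -> 11 lines: yyj epfx bbz oga unegi pqeh hemty zscwa jwxu jujri tjr
Hunk 4: at line 6 remove [hemty] add [sav,tvon,rcvpn] -> 13 lines: yyj epfx bbz oga unegi pqeh sav tvon rcvpn zscwa jwxu jujri tjr
Hunk 5: at line 2 remove [bbz] add [ltn,lnj,bou] -> 15 lines: yyj epfx ltn lnj bou oga unegi pqeh sav tvon rcvpn zscwa jwxu jujri tjr
Hunk 6: at line 4 remove [oga,unegi] add [vvoyk,cek,rsbz] -> 16 lines: yyj epfx ltn lnj bou vvoyk cek rsbz pqeh sav tvon rcvpn zscwa jwxu jujri tjr
Final line 7: cek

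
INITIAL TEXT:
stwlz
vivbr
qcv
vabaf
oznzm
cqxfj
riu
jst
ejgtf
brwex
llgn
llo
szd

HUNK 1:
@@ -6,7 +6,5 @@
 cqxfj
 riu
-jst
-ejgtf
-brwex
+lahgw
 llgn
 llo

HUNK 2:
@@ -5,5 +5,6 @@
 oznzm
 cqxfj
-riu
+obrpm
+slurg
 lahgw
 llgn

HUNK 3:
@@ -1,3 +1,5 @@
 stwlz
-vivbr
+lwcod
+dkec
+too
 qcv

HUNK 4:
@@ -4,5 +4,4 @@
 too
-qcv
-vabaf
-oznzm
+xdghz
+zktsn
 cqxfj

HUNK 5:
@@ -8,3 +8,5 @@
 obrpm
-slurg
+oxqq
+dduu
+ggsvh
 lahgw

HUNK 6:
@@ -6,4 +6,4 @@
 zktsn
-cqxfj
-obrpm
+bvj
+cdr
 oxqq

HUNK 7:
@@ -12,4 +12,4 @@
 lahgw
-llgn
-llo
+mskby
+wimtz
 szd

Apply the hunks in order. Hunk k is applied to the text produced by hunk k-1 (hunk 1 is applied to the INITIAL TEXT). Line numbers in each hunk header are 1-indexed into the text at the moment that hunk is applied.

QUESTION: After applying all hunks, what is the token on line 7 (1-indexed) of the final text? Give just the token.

Hunk 1: at line 6 remove [jst,ejgtf,brwex] add [lahgw] -> 11 lines: stwlz vivbr qcv vabaf oznzm cqxfj riu lahgw llgn llo szd
Hunk 2: at line 5 remove [riu] add [obrpm,slurg] -> 12 lines: stwlz vivbr qcv vabaf oznzm cqxfj obrpm slurg lahgw llgn llo szd
Hunk 3: at line 1 remove [vivbr] add [lwcod,dkec,too] -> 14 lines: stwlz lwcod dkec too qcv vabaf oznzm cqxfj obrpm slurg lahgw llgn llo szd
Hunk 4: at line 4 remove [qcv,vabaf,oznzm] add [xdghz,zktsn] -> 13 lines: stwlz lwcod dkec too xdghz zktsn cqxfj obrpm slurg lahgw llgn llo szd
Hunk 5: at line 8 remove [slurg] add [oxqq,dduu,ggsvh] -> 15 lines: stwlz lwcod dkec too xdghz zktsn cqxfj obrpm oxqq dduu ggsvh lahgw llgn llo szd
Hunk 6: at line 6 remove [cqxfj,obrpm] add [bvj,cdr] -> 15 lines: stwlz lwcod dkec too xdghz zktsn bvj cdr oxqq dduu ggsvh lahgw llgn llo szd
Hunk 7: at line 12 remove [llgn,llo] add [mskby,wimtz] -> 15 lines: stwlz lwcod dkec too xdghz zktsn bvj cdr oxqq dduu ggsvh lahgw mskby wimtz szd
Final line 7: bvj

Answer: bvj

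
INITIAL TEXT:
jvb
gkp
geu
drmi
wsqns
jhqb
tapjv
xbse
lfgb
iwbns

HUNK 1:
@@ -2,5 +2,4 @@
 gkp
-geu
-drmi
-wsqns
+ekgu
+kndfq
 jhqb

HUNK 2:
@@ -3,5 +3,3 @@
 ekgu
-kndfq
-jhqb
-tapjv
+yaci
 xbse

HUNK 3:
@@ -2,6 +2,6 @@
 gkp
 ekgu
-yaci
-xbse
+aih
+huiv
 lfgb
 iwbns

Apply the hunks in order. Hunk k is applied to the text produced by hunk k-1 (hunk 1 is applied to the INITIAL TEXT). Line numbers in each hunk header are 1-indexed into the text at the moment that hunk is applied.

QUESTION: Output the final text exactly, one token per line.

Answer: jvb
gkp
ekgu
aih
huiv
lfgb
iwbns

Derivation:
Hunk 1: at line 2 remove [geu,drmi,wsqns] add [ekgu,kndfq] -> 9 lines: jvb gkp ekgu kndfq jhqb tapjv xbse lfgb iwbns
Hunk 2: at line 3 remove [kndfq,jhqb,tapjv] add [yaci] -> 7 lines: jvb gkp ekgu yaci xbse lfgb iwbns
Hunk 3: at line 2 remove [yaci,xbse] add [aih,huiv] -> 7 lines: jvb gkp ekgu aih huiv lfgb iwbns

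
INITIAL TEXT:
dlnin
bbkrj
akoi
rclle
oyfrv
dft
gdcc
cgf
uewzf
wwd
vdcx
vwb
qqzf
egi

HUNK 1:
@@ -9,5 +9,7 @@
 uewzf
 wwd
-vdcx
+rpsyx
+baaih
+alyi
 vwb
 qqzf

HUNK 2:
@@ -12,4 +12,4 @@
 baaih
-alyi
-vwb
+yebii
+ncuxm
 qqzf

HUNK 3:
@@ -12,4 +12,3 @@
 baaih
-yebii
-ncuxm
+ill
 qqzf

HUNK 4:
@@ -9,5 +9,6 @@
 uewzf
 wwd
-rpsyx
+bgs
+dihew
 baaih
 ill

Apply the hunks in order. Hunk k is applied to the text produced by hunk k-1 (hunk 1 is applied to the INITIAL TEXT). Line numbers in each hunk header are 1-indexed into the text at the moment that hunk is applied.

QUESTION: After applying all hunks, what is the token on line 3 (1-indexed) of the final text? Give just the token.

Hunk 1: at line 9 remove [vdcx] add [rpsyx,baaih,alyi] -> 16 lines: dlnin bbkrj akoi rclle oyfrv dft gdcc cgf uewzf wwd rpsyx baaih alyi vwb qqzf egi
Hunk 2: at line 12 remove [alyi,vwb] add [yebii,ncuxm] -> 16 lines: dlnin bbkrj akoi rclle oyfrv dft gdcc cgf uewzf wwd rpsyx baaih yebii ncuxm qqzf egi
Hunk 3: at line 12 remove [yebii,ncuxm] add [ill] -> 15 lines: dlnin bbkrj akoi rclle oyfrv dft gdcc cgf uewzf wwd rpsyx baaih ill qqzf egi
Hunk 4: at line 9 remove [rpsyx] add [bgs,dihew] -> 16 lines: dlnin bbkrj akoi rclle oyfrv dft gdcc cgf uewzf wwd bgs dihew baaih ill qqzf egi
Final line 3: akoi

Answer: akoi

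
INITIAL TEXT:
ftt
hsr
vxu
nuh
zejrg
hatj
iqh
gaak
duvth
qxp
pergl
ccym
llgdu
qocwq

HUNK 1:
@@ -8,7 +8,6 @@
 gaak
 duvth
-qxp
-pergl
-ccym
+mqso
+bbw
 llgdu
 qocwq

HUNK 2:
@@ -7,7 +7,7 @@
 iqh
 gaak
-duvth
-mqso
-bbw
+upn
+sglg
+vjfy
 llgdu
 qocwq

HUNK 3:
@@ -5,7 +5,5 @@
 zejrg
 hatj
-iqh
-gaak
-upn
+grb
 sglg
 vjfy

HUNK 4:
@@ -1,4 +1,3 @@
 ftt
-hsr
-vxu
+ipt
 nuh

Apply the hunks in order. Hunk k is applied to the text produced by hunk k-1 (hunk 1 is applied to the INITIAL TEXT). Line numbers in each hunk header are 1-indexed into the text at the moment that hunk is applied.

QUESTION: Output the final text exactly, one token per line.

Answer: ftt
ipt
nuh
zejrg
hatj
grb
sglg
vjfy
llgdu
qocwq

Derivation:
Hunk 1: at line 8 remove [qxp,pergl,ccym] add [mqso,bbw] -> 13 lines: ftt hsr vxu nuh zejrg hatj iqh gaak duvth mqso bbw llgdu qocwq
Hunk 2: at line 7 remove [duvth,mqso,bbw] add [upn,sglg,vjfy] -> 13 lines: ftt hsr vxu nuh zejrg hatj iqh gaak upn sglg vjfy llgdu qocwq
Hunk 3: at line 5 remove [iqh,gaak,upn] add [grb] -> 11 lines: ftt hsr vxu nuh zejrg hatj grb sglg vjfy llgdu qocwq
Hunk 4: at line 1 remove [hsr,vxu] add [ipt] -> 10 lines: ftt ipt nuh zejrg hatj grb sglg vjfy llgdu qocwq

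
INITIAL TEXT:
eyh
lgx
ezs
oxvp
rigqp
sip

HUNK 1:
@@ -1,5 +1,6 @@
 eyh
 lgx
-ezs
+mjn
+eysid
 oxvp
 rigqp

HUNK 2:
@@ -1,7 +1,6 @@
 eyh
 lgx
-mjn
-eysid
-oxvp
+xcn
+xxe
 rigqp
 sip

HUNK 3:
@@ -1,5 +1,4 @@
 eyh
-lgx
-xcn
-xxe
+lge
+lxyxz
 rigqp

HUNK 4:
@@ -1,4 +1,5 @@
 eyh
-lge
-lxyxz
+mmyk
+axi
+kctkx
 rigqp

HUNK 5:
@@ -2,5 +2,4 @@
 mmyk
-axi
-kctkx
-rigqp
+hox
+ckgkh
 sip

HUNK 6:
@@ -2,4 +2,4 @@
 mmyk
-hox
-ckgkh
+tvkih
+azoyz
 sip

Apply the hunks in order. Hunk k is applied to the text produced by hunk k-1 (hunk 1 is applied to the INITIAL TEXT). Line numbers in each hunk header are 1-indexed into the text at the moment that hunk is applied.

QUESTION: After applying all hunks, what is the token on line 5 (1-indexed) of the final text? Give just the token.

Answer: sip

Derivation:
Hunk 1: at line 1 remove [ezs] add [mjn,eysid] -> 7 lines: eyh lgx mjn eysid oxvp rigqp sip
Hunk 2: at line 1 remove [mjn,eysid,oxvp] add [xcn,xxe] -> 6 lines: eyh lgx xcn xxe rigqp sip
Hunk 3: at line 1 remove [lgx,xcn,xxe] add [lge,lxyxz] -> 5 lines: eyh lge lxyxz rigqp sip
Hunk 4: at line 1 remove [lge,lxyxz] add [mmyk,axi,kctkx] -> 6 lines: eyh mmyk axi kctkx rigqp sip
Hunk 5: at line 2 remove [axi,kctkx,rigqp] add [hox,ckgkh] -> 5 lines: eyh mmyk hox ckgkh sip
Hunk 6: at line 2 remove [hox,ckgkh] add [tvkih,azoyz] -> 5 lines: eyh mmyk tvkih azoyz sip
Final line 5: sip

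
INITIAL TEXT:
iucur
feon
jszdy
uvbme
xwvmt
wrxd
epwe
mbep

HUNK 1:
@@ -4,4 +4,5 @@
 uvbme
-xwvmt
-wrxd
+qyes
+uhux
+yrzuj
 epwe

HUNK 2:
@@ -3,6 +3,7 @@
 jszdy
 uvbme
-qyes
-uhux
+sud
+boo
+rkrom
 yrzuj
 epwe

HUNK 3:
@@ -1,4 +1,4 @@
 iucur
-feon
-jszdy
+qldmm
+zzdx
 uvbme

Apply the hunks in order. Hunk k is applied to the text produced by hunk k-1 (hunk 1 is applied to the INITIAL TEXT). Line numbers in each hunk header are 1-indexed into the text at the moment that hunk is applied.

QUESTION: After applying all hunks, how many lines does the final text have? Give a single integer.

Hunk 1: at line 4 remove [xwvmt,wrxd] add [qyes,uhux,yrzuj] -> 9 lines: iucur feon jszdy uvbme qyes uhux yrzuj epwe mbep
Hunk 2: at line 3 remove [qyes,uhux] add [sud,boo,rkrom] -> 10 lines: iucur feon jszdy uvbme sud boo rkrom yrzuj epwe mbep
Hunk 3: at line 1 remove [feon,jszdy] add [qldmm,zzdx] -> 10 lines: iucur qldmm zzdx uvbme sud boo rkrom yrzuj epwe mbep
Final line count: 10

Answer: 10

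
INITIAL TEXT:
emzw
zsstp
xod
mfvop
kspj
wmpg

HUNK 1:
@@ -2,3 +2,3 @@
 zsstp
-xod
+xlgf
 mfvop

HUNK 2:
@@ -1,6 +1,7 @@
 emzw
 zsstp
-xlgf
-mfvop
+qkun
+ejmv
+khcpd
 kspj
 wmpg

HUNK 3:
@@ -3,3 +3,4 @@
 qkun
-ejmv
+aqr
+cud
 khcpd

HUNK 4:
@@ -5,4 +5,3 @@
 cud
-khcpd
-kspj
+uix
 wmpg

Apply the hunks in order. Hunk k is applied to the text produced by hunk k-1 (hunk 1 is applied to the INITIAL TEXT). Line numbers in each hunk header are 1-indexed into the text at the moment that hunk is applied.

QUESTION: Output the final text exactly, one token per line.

Hunk 1: at line 2 remove [xod] add [xlgf] -> 6 lines: emzw zsstp xlgf mfvop kspj wmpg
Hunk 2: at line 1 remove [xlgf,mfvop] add [qkun,ejmv,khcpd] -> 7 lines: emzw zsstp qkun ejmv khcpd kspj wmpg
Hunk 3: at line 3 remove [ejmv] add [aqr,cud] -> 8 lines: emzw zsstp qkun aqr cud khcpd kspj wmpg
Hunk 4: at line 5 remove [khcpd,kspj] add [uix] -> 7 lines: emzw zsstp qkun aqr cud uix wmpg

Answer: emzw
zsstp
qkun
aqr
cud
uix
wmpg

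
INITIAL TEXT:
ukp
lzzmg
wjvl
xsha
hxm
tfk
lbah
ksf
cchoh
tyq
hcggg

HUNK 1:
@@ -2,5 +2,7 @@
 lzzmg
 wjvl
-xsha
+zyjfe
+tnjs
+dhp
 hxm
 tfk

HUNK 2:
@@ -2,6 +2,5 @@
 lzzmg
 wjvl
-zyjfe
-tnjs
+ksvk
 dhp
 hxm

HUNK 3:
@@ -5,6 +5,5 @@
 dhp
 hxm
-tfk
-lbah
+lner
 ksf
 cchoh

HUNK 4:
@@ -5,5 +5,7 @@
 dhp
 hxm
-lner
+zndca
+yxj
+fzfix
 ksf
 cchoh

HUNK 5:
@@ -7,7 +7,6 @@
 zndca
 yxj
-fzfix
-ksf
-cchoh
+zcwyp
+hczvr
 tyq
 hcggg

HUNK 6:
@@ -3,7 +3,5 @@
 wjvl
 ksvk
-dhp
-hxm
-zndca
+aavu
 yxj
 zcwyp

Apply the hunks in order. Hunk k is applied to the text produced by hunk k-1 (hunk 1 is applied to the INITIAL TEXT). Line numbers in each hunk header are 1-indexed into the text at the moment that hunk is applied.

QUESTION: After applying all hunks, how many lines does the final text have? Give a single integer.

Hunk 1: at line 2 remove [xsha] add [zyjfe,tnjs,dhp] -> 13 lines: ukp lzzmg wjvl zyjfe tnjs dhp hxm tfk lbah ksf cchoh tyq hcggg
Hunk 2: at line 2 remove [zyjfe,tnjs] add [ksvk] -> 12 lines: ukp lzzmg wjvl ksvk dhp hxm tfk lbah ksf cchoh tyq hcggg
Hunk 3: at line 5 remove [tfk,lbah] add [lner] -> 11 lines: ukp lzzmg wjvl ksvk dhp hxm lner ksf cchoh tyq hcggg
Hunk 4: at line 5 remove [lner] add [zndca,yxj,fzfix] -> 13 lines: ukp lzzmg wjvl ksvk dhp hxm zndca yxj fzfix ksf cchoh tyq hcggg
Hunk 5: at line 7 remove [fzfix,ksf,cchoh] add [zcwyp,hczvr] -> 12 lines: ukp lzzmg wjvl ksvk dhp hxm zndca yxj zcwyp hczvr tyq hcggg
Hunk 6: at line 3 remove [dhp,hxm,zndca] add [aavu] -> 10 lines: ukp lzzmg wjvl ksvk aavu yxj zcwyp hczvr tyq hcggg
Final line count: 10

Answer: 10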